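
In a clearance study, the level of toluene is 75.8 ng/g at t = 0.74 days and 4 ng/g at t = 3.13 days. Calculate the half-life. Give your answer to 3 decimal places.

Over Δt = 3.13 − 0.74 = 2.39 days, the level fell by a factor of 75.8/4 ≈ 18.95.
n = log₂(18.95) ≈ 4.2441 half-lives, so t½ = 2.39/4.2441 ≈ 0.56313 days.

0.563 days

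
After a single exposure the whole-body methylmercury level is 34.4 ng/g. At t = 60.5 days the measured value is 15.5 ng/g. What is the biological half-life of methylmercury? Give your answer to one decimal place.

52.6 days

A/A₀ = 15.5/34.4 ≈ 0.45058.
n = log₂(2.2194) ≈ 1.1501 half-lives elapsed in 60.5 days.
t½ = 60.5/1.1501 ≈ 52.602 days.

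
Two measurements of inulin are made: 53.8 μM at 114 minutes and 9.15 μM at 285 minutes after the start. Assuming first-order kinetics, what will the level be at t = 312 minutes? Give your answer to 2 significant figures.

Over Δt = 285 − 114 = 171 minutes, the level fell by a factor of 53.8/9.15 ≈ 5.8798.
n = log₂(5.8798) ≈ 2.5558 half-lives, so t½ = 171/2.5558 ≈ 66.908 minutes.
From t = 285 to t = 312: 9.15 × (1/2)^((312−285)/66.908) ≈ 6.9174 μM.

6.9 μM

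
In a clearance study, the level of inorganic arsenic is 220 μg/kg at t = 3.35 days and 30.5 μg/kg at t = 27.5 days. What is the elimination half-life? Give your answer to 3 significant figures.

Over Δt = 27.5 − 3.35 = 24.15 days, the level fell by a factor of 220/30.5 ≈ 7.2131.
n = log₂(7.2131) ≈ 2.8506 half-lives, so t½ = 24.15/2.8506 ≈ 8.4718 days.

8.47 days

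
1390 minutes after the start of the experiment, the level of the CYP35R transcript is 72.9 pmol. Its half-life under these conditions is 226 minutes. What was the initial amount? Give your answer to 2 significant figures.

Number of half-lives elapsed: n = 1390/226 ≈ 6.1504.
A₀ = A × 2^n = 72.9 × 2^6.1504 = 72.9 × 71.034 ≈ 5178.4 pmol.

5200 pmol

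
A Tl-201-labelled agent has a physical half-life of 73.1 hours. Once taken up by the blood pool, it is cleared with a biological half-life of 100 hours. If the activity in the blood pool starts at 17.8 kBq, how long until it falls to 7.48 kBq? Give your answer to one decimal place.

52.8 hours

1/t_eff = 1/t_phys + 1/t_biol = 1/73.1 + 1/100 = 0.02368 per hour.
t_eff = 73.1 × 100 / (73.1 + 100) ≈ 42.23 hours.
n = log₂(17.8/7.48) ≈ 1.2508; t = 1.2508 × 42.23 ≈ 52.82 hours.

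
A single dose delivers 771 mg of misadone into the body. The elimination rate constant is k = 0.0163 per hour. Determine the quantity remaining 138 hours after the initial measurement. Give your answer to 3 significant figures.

81.3 mg

t½ = ln 2 / k = 0.69315 / 0.0163 ≈ 42.524 hours.
Number of half-lives: n = 138/42.524 ≈ 3.2452.
Remaining = 771 × (1/2)^3.2452 = 771 × 0.10546 ≈ 81.312 mg.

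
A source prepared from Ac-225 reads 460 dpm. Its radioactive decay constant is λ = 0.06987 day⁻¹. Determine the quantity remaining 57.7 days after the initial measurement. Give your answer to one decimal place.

8.2 dpm

t½ = ln 2 / λ = 0.69315 / 0.06987 ≈ 9.9205 days.
Number of half-lives: n = 57.7/9.9205 ≈ 5.8162.
Remaining = 460 × (1/2)^5.8162 = 460 × 0.017748 ≈ 8.1639 dpm.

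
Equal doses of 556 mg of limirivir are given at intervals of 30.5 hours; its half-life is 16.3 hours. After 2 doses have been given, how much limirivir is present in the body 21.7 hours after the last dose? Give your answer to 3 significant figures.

281 mg

The 2 doses were given 52.2, 21.7 hours ago.
Total = 556·(1/2)^(52.2/16.3) + 556·(1/2)^(21.7/16.3)
      = 60.4 + 220.96 ≈ 281.36 mg.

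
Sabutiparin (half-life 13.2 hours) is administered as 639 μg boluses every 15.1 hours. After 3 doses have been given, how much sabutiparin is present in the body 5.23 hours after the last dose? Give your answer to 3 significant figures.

805 μg

The 3 doses were given 35.43, 20.33, 5.23 hours ago.
Total = 639·(1/2)^(35.43/13.2) + 639·(1/2)^(20.33/13.2) + 639·(1/2)^(5.23/13.2)
      = 99.428 + 219.72 + 485.54 ≈ 804.69 μg.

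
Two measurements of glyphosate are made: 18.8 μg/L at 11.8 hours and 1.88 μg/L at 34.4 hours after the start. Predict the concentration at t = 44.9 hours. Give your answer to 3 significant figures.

Over Δt = 34.4 − 11.8 = 22.6 hours, the level fell by a factor of 18.8/1.88 ≈ 10.
n = log₂(10) ≈ 3.3219 half-lives, so t½ = 22.6/3.3219 ≈ 6.8033 hours.
From t = 34.4 to t = 44.9: 1.88 × (1/2)^((44.9−34.4)/6.8033) ≈ 0.64499 μg/L.

0.645 μg/L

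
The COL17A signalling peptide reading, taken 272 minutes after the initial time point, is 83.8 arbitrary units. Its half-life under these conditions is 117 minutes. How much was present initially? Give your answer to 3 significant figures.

420 arbitrary units

Number of half-lives elapsed: n = 272/117 ≈ 2.3248.
A₀ = A × 2^n = 83.8 × 2^2.3248 = 83.8 × 5.0099 ≈ 419.83 arbitrary units.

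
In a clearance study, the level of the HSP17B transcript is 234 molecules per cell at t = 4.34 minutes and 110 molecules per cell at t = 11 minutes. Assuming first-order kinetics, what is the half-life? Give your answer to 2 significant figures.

Over Δt = 11 − 4.34 = 6.66 minutes, the level fell by a factor of 234/110 ≈ 2.1273.
n = log₂(2.1273) ≈ 1.089 half-lives, so t½ = 6.66/1.089 ≈ 6.1157 minutes.

6.1 minutes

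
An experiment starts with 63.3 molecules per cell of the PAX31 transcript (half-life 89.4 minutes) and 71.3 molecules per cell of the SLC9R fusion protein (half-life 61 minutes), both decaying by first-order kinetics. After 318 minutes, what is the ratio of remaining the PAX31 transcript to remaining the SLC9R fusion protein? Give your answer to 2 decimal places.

2.80

PAX31 transcript: 63.3 × (1/2)^(318/89.4) = 63.3 × (1/2)^3.557 ≈ 5.3781 molecules per cell.
SLC9R fusion protein: 71.3 × (1/2)^(318/61) = 71.3 × (1/2)^5.2131 ≈ 1.9221 molecules per cell.
Ratio ≈ 5.3781 / 1.9221 ≈ 2.798.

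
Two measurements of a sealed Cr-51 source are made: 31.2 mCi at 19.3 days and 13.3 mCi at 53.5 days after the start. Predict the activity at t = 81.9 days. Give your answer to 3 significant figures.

6.55 mCi

Over Δt = 53.5 − 19.3 = 34.2 days, the level fell by a factor of 31.2/13.3 ≈ 2.3459.
n = log₂(2.3459) ≈ 1.2301 half-lives, so t½ = 34.2/1.2301 ≈ 27.802 days.
From t = 53.5 to t = 81.9: 13.3 × (1/2)^((81.9−53.5)/27.802) ≈ 6.5516 mCi.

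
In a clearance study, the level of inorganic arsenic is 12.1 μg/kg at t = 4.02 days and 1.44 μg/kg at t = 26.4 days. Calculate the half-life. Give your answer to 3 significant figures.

7.29 days

Over Δt = 26.4 − 4.02 = 22.38 days, the level fell by a factor of 12.1/1.44 ≈ 8.4028.
n = log₂(8.4028) ≈ 3.0709 half-lives, so t½ = 22.38/3.0709 ≈ 7.2878 days.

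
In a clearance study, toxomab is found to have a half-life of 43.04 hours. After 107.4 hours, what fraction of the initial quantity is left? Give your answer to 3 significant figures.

n = 107.4/43.04 ≈ 2.4954 half-lives.
Fraction remaining = (1/2)^2.4954 ≈ 0.17735.

0.177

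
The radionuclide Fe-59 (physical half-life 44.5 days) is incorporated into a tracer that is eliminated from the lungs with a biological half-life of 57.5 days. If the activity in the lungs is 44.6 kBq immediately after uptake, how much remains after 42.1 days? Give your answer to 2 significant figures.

1/t_eff = 1/t_phys + 1/t_biol = 1/44.5 + 1/57.5 = 0.039863 per day.
t_eff = 44.5 × 57.5 / (44.5 + 57.5) ≈ 25.086 days.
Remaining = 44.6 × (1/2)^(42.1/25.086) = 44.6 × (1/2)^1.6782 ≈ 13.936 kBq.

14 kBq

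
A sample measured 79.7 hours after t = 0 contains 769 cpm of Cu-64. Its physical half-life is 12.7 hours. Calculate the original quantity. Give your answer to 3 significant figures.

59600 cpm

Number of half-lives elapsed: n = 79.7/12.7 ≈ 6.2756.
A₀ = A × 2^n = 769 × 2^6.2756 = 769 × 77.471 ≈ 59575 cpm.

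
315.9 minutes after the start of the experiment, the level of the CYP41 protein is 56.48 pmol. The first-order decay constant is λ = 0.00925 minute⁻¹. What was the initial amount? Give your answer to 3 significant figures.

1050 pmol

t½ = ln 2 / λ = 0.69315 / 0.00925 ≈ 74.935 minutes.
Number of half-lives elapsed: n = 315.9/74.935 ≈ 4.2157.
A₀ = A × 2^n = 56.48 × 2^4.2157 = 56.48 × 18.58 ≈ 1049.4 pmol.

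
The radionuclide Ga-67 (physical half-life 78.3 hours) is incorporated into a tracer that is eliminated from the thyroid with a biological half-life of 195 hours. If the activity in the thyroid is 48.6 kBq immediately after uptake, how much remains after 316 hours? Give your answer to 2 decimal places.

1/t_eff = 1/t_phys + 1/t_biol = 1/78.3 + 1/195 = 0.0179 per hour.
t_eff = 78.3 × 195 / (78.3 + 195) ≈ 55.867 hours.
Remaining = 48.6 × (1/2)^(316/55.867) = 48.6 × (1/2)^5.6563 ≈ 0.96367 kBq.

0.96 kBq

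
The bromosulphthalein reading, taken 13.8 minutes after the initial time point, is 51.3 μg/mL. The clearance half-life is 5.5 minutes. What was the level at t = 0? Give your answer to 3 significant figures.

292 μg/mL

Number of half-lives elapsed: n = 13.8/5.5 ≈ 2.5091.
A₀ = A × 2^n = 51.3 × 2^2.5091 = 51.3 × 5.6926 ≈ 292.03 μg/mL.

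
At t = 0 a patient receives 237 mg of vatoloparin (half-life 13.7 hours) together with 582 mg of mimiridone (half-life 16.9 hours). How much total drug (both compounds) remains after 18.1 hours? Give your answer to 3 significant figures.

vatoloparin: 237 × (1/2)^(18.1/13.7) = 237 × (1/2)^1.3212 ≈ 94.85 mg.
mimiridone: 582 × (1/2)^(18.1/16.9) = 582 × (1/2)^1.071 ≈ 277.02 mg.
Total = 94.85 + 277.02 ≈ 371.87 mg.

372 mg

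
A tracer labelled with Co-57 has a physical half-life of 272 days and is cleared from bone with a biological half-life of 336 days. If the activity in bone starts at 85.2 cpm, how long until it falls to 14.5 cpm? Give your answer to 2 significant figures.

380 days

1/t_eff = 1/t_phys + 1/t_biol = 1/272 + 1/336 = 0.0066527 per day.
t_eff = 272 × 336 / (272 + 336) ≈ 150.32 days.
n = log₂(85.2/14.5) ≈ 2.5548; t = 2.5548 × 150.32 ≈ 384.03 days.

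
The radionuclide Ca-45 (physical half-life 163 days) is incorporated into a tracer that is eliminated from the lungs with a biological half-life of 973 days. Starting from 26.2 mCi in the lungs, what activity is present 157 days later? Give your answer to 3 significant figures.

12.0 mCi

1/t_eff = 1/t_phys + 1/t_biol = 1/163 + 1/973 = 0.0071627 per day.
t_eff = 163 × 973 / (163 + 973) ≈ 139.61 days.
Remaining = 26.2 × (1/2)^(157/139.61) = 26.2 × (1/2)^1.1245 ≈ 12.017 mCi.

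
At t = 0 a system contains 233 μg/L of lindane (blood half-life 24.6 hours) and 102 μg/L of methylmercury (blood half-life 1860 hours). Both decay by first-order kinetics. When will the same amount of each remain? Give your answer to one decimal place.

29.7 hours

Set 233·(1/2)^(t/24.6) = 102·(1/2)^(t/1860).
Taking log₂: log₂(233/102) = t·(1/24.6 − 1/1860).
log₂(2.2843) = 1.1918; 1/24.6 − 1/1860 = 0.040113.
t = 1.1918 / 0.040113 ≈ 29.71 hours.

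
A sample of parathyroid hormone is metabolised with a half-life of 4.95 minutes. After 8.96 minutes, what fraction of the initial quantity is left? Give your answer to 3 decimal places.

n = 8.96/4.95 ≈ 1.8101 half-lives.
Fraction remaining = (1/2)^1.8101 ≈ 0.28517.

0.285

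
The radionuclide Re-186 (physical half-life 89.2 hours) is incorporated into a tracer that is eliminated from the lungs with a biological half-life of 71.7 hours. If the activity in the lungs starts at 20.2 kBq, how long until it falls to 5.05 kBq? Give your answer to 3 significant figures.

1/t_eff = 1/t_phys + 1/t_biol = 1/89.2 + 1/71.7 = 0.025158 per hour.
t_eff = 89.2 × 71.7 / (89.2 + 71.7) ≈ 39.749 hours.
n = log₂(20.2/5.05) ≈ 2; t = 2 × 39.749 ≈ 79.498 hours.

79.5 hours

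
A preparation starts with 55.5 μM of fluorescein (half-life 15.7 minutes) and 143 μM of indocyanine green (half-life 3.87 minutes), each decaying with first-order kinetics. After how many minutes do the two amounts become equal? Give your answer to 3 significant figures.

Set 55.5·(1/2)^(t/15.7) = 143·(1/2)^(t/3.87).
Taking log₂: log₂(55.5/143) = t·(1/15.7 − 1/3.87).
log₂(0.38811) = -1.3655; 1/15.7 − 1/3.87 = -0.1947.
t = -1.3655 / -0.1947 ≈ 7.013 minutes.

7.01 minutes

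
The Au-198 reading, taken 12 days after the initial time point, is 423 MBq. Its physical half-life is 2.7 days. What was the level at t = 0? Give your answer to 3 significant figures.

Number of half-lives elapsed: n = 12/2.7 ≈ 4.4444.
A₀ = A × 2^n = 423 × 2^4.4444 = 423 × 21.773 ≈ 9209.8 MBq.

9210 MBq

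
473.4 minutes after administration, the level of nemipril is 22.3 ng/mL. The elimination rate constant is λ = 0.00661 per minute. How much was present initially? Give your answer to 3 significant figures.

510 ng/mL

t½ = ln 2 / λ = 0.69315 / 0.00661 ≈ 104.86 minutes.
Number of half-lives elapsed: n = 473.4/104.86 ≈ 4.5144.
A₀ = A × 2^n = 22.3 × 2^4.5144 = 22.3 × 22.855 ≈ 509.67 ng/mL.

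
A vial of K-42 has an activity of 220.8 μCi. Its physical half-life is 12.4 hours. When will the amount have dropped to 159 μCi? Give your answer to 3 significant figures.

5.87 hours

Fraction remaining = 159/220.8 ≈ 0.72011.
n = log₂(220.8/159) = ln(1.3887)/ln 2 ≈ 0.47371 half-lives.
t = n × t½ = 0.47371 × 12.4 ≈ 5.874 hours.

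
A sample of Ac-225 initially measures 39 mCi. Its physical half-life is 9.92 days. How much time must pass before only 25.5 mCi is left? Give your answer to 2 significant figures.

6.1 days

Fraction remaining = 25.5/39 ≈ 0.65385.
n = log₂(39/25.5) = ln(1.5294)/ln 2 ≈ 0.61298 half-lives.
t = n × t½ = 0.61298 × 9.92 ≈ 6.0807 days.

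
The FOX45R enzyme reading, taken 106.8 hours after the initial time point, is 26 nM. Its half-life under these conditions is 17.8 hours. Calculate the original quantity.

Number of half-lives elapsed: n = 106.8/17.8 ≈ 6.
A₀ = A × 2^n = 26 × 2^6 = 26 × 64 ≈ 1664 nM.

1664 nM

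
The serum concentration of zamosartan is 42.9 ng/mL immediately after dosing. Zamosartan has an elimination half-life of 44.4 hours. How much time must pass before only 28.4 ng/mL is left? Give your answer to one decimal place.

Fraction remaining = 28.4/42.9 ≈ 0.662.
n = log₂(42.9/28.4) = ln(1.5106)/ln 2 ≈ 0.59509 half-lives.
t = n × t½ = 0.59509 × 44.4 ≈ 26.422 hours.

26.4 hours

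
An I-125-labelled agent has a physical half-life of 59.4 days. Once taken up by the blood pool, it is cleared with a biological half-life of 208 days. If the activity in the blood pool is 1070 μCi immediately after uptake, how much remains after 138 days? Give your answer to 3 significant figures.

135 μCi

1/t_eff = 1/t_phys + 1/t_biol = 1/59.4 + 1/208 = 0.021643 per day.
t_eff = 59.4 × 208 / (59.4 + 208) ≈ 46.205 days.
Remaining = 1070 × (1/2)^(138/46.205) = 1070 × (1/2)^2.9867 ≈ 134.99 μCi.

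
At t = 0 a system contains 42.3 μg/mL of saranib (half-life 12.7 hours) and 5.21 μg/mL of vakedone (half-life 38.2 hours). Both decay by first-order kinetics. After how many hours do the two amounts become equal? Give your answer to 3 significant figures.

Set 42.3·(1/2)^(t/12.7) = 5.21·(1/2)^(t/38.2).
Taking log₂: log₂(42.3/5.21) = t·(1/12.7 − 1/38.2).
log₂(8.119) = 3.0213; 1/12.7 − 1/38.2 = 0.052562.
t = 3.0213 / 0.052562 ≈ 57.481 hours.

57.5 hours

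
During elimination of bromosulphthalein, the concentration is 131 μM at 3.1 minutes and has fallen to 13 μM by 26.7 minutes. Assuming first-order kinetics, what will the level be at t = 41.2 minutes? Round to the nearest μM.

3 μM

Over Δt = 26.7 − 3.1 = 23.6 minutes, the level fell by a factor of 131/13 ≈ 10.077.
n = log₂(10.077) ≈ 3.333 half-lives, so t½ = 23.6/3.333 ≈ 7.0807 minutes.
From t = 26.7 to t = 41.2: 13 × (1/2)^((41.2−26.7)/7.0807) ≈ 3.1441 μM.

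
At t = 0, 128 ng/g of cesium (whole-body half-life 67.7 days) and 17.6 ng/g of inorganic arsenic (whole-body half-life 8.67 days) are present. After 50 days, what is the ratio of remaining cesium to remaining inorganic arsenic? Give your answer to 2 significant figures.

240

cesium: 128 × (1/2)^(50/67.7) = 128 × (1/2)^0.73855 ≈ 76.716 ng/g.
inorganic arsenic: 17.6 × (1/2)^(50/8.67) = 17.6 × (1/2)^5.767 ≈ 0.3232 ng/g.
Ratio ≈ 76.716 / 0.3232 ≈ 237.36.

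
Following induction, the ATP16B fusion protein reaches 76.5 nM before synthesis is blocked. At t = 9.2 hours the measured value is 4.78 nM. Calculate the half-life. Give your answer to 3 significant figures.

A/A₀ = 4.78/76.5 ≈ 0.062484.
n = log₂(16.004) ≈ 4.0004 half-lives elapsed in 9.2 hours.
t½ = 9.2/4.0004 ≈ 2.2998 hours.

2.30 hours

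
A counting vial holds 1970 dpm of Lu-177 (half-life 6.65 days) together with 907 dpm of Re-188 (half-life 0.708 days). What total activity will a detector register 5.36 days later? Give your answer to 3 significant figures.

1130 dpm

Lu-177: 1970 × (1/2)^(5.36/6.65) = 1970 × (1/2)^0.80602 ≈ 1126.8 dpm.
Re-188: 907 × (1/2)^(5.36/0.708) = 907 × (1/2)^7.5706 ≈ 4.7712 dpm.
Total = 1126.8 + 4.7712 ≈ 1131.5 dpm.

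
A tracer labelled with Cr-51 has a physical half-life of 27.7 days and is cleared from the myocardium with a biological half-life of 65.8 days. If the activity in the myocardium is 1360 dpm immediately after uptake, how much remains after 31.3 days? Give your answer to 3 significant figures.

447 dpm

1/t_eff = 1/t_phys + 1/t_biol = 1/27.7 + 1/65.8 = 0.051299 per day.
t_eff = 27.7 × 65.8 / (27.7 + 65.8) ≈ 19.494 days.
Remaining = 1360 × (1/2)^(31.3/19.494) = 1360 × (1/2)^1.6056 ≈ 446.88 dpm.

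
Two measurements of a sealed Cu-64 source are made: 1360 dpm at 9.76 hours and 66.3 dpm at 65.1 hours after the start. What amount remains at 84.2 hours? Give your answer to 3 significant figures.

Over Δt = 65.1 − 9.76 = 55.34 hours, the level fell by a factor of 1360/66.3 ≈ 20.513.
n = log₂(20.513) ≈ 4.3585 half-lives, so t½ = 55.34/4.3585 ≈ 12.697 hours.
From t = 65.1 to t = 84.2: 66.3 × (1/2)^((84.2−65.1)/12.697) ≈ 23.371 dpm.

23.4 dpm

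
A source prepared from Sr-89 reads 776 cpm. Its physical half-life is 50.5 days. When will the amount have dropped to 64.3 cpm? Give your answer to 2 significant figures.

Fraction remaining = 64.3/776 ≈ 0.082861.
n = log₂(776/64.3) = ln(12.068)/ln 2 ≈ 3.5932 half-lives.
t = n × t½ = 3.5932 × 50.5 ≈ 181.45 days.

180 days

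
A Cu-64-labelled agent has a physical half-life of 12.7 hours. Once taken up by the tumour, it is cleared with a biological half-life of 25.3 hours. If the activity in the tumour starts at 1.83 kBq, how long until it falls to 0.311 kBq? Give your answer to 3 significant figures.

21.6 hours

1/t_eff = 1/t_phys + 1/t_biol = 1/12.7 + 1/25.3 = 0.11827 per hour.
t_eff = 12.7 × 25.3 / (12.7 + 25.3) ≈ 8.4555 hours.
n = log₂(1.83/0.311) ≈ 2.5569; t = 2.5569 × 8.4555 ≈ 21.62 hours.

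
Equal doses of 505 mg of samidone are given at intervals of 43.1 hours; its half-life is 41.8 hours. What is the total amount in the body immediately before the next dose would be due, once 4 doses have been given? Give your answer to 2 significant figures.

460 mg

The 4 doses were given 172.4, 129.3, 86.2, 43.1 hours ago.
Total = 505·(1/2)^(172.4/41.8) + 505·(1/2)^(129.3/41.8) + 505·(1/2)^(86.2/41.8) + 505·(1/2)^(43.1/41.8)
      = 28.955 + 59.172 + 120.92 + 247.12 ≈ 456.16 mg.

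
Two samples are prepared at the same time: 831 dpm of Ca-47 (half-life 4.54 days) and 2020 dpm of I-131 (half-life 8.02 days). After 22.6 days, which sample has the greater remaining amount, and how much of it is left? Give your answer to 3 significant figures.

Ca-47: 831 × (1/2)^4.978 ≈ 26.368 dpm.
I-131: 2020 × (1/2)^2.818 ≈ 286.46 dpm.
I-131 has more remaining, at ≈ 286.46 dpm.

I-131, 286 dpm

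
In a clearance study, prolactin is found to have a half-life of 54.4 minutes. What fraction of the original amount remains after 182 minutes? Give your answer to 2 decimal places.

n = 182/54.4 ≈ 3.3456 half-lives.
Fraction remaining = (1/2)^3.3456 ≈ 0.098373.

0.10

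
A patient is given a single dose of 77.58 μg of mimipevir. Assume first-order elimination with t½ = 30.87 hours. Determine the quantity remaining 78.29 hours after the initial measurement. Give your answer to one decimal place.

13.4 μg

Number of half-lives: n = 78.29/30.87 ≈ 2.5361.
Remaining = 77.58 × (1/2)^2.5361 = 77.58 × 0.17241 ≈ 13.375 μg.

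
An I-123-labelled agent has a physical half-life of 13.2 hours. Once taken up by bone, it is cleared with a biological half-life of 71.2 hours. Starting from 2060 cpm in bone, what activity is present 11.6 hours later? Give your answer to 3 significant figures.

1/t_eff = 1/t_phys + 1/t_biol = 1/13.2 + 1/71.2 = 0.089803 per hour.
t_eff = 13.2 × 71.2 / (13.2 + 71.2) ≈ 11.136 hours.
Remaining = 2060 × (1/2)^(11.6/11.136) = 2060 × (1/2)^1.0417 ≈ 1000.6 cpm.

1000 cpm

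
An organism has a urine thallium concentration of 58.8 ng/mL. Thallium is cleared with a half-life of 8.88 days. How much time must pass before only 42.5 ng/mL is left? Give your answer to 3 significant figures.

Fraction remaining = 42.5/58.8 ≈ 0.72279.
n = log₂(58.8/42.5) = ln(1.3835)/ln 2 ≈ 0.46835 half-lives.
t = n × t½ = 0.46835 × 8.88 ≈ 4.159 days.

4.16 days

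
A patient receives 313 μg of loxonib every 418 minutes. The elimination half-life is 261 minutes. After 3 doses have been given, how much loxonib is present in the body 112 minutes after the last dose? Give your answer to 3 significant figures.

334 μg

The 3 doses were given 948, 530, 112 minutes ago.
Total = 313·(1/2)^(948/261) + 313·(1/2)^(530/261) + 313·(1/2)^(112/261)
      = 25.243 + 76.605 + 232.47 ≈ 334.32 μg.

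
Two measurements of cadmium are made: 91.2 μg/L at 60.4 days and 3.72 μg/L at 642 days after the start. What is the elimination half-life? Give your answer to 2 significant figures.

130 days

Over Δt = 642 − 60.4 = 581.6 days, the level fell by a factor of 91.2/3.72 ≈ 24.516.
n = log₂(24.516) ≈ 4.6157 half-lives, so t½ = 581.6/4.6157 ≈ 126.01 days.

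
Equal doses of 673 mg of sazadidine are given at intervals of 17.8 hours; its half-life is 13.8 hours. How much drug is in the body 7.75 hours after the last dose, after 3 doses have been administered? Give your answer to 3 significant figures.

719 mg

The 3 doses were given 43.35, 25.55, 7.75 hours ago.
Total = 673·(1/2)^(43.35/13.8) + 673·(1/2)^(25.55/13.8) + 673·(1/2)^(7.75/13.8)
      = 76.276 + 186.5 + 455.99 ≈ 718.77 mg.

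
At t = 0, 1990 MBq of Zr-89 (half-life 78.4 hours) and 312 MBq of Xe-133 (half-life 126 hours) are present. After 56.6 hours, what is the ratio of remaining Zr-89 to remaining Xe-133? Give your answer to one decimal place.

5.3

Zr-89: 1990 × (1/2)^(56.6/78.4) = 1990 × (1/2)^0.72194 ≈ 1206.5 MBq.
Xe-133: 312 × (1/2)^(56.6/126) = 312 × (1/2)^0.44921 ≈ 228.52 MBq.
Ratio ≈ 1206.5 / 228.52 ≈ 5.2796.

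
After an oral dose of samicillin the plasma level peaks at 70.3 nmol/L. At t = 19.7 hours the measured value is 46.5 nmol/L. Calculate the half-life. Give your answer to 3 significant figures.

A/A₀ = 46.5/70.3 ≈ 0.66145.
n = log₂(1.5118) ≈ 0.59629 half-lives elapsed in 19.7 hours.
t½ = 19.7/0.59629 ≈ 33.037 hours.

33.0 hours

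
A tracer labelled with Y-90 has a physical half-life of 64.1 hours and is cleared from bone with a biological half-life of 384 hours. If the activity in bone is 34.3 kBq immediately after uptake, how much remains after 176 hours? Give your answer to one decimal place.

1/t_eff = 1/t_phys + 1/t_biol = 1/64.1 + 1/384 = 0.018205 per hour.
t_eff = 64.1 × 384 / (64.1 + 384) ≈ 54.931 hours.
Remaining = 34.3 × (1/2)^(176/54.931) = 34.3 × (1/2)^3.204 ≈ 3.722 kBq.

3.7 kBq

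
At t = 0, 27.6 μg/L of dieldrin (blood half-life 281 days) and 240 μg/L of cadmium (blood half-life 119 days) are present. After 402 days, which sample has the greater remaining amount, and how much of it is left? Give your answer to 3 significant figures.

cadmium, 23.1 μg/L

dieldrin: 27.6 × (1/2)^1.4306 ≈ 10.239 μg/L.
cadmium: 240 × (1/2)^3.3782 ≈ 23.083 μg/L.
Cadmium has more remaining, at ≈ 23.083 μg/L.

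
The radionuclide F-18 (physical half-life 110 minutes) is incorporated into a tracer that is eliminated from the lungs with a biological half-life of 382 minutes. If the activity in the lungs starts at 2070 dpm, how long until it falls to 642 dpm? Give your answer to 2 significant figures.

140 minutes

1/t_eff = 1/t_phys + 1/t_biol = 1/110 + 1/382 = 0.011709 per minute.
t_eff = 110 × 382 / (110 + 382) ≈ 85.407 minutes.
n = log₂(2070/642) ≈ 1.689; t = 1.689 × 85.407 ≈ 144.25 minutes.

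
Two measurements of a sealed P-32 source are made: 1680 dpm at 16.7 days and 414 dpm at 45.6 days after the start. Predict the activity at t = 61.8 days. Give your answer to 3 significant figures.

189 dpm

Over Δt = 45.6 − 16.7 = 28.9 days, the level fell by a factor of 1680/414 ≈ 4.058.
n = log₂(4.058) ≈ 2.0208 half-lives, so t½ = 28.9/2.0208 ≈ 14.302 days.
From t = 45.6 to t = 61.8: 414 × (1/2)^((61.8−45.6)/14.302) ≈ 188.8 dpm.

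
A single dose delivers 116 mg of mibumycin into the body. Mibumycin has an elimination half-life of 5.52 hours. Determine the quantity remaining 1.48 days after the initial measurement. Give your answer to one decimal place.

Convert the elapsed time: 1.48 days = 35.52 hours.
Number of half-lives: n = 35.52/5.52 ≈ 6.4348.
Remaining = 116 × (1/2)^6.4348 = 116 × 0.011559 ≈ 1.3409 mg.

1.3 mg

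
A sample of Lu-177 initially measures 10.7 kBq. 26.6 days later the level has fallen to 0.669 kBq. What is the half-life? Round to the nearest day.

7 days

A/A₀ = 0.669/10.7 ≈ 0.062523.
n = log₂(15.994) ≈ 3.9995 half-lives elapsed in 26.6 days.
t½ = 26.6/3.9995 ≈ 6.6509 days.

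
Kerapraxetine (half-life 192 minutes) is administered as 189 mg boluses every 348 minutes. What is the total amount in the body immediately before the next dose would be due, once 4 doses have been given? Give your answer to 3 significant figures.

74.7 mg

The 4 doses were given 1392, 1044, 696, 348 minutes ago.
Total = 189·(1/2)^(1392/192) + 189·(1/2)^(1044/192) + 189·(1/2)^(696/192) + 189·(1/2)^(348/192)
      = 1.2416 + 4.3613 + 15.319 + 53.808 ≈ 74.73 mg.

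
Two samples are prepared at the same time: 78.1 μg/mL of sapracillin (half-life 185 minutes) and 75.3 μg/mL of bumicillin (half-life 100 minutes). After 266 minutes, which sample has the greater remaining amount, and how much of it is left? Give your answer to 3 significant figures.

sapracillin: 78.1 × (1/2)^1.4378 ≈ 28.828 μg/mL.
bumicillin: 75.3 × (1/2)^2.66 ≈ 11.914 μg/mL.
Sapracillin has more remaining, at ≈ 28.828 μg/mL.

sapracillin, 28.8 μg/mL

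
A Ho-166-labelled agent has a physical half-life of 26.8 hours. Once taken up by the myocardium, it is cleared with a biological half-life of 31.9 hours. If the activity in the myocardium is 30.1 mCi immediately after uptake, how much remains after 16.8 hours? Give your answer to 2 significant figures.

1/t_eff = 1/t_phys + 1/t_biol = 1/26.8 + 1/31.9 = 0.068661 per hour.
t_eff = 26.8 × 31.9 / (26.8 + 31.9) ≈ 14.564 hours.
Remaining = 30.1 × (1/2)^(16.8/14.564) = 30.1 × (1/2)^1.1535 ≈ 13.531 mCi.

14 mCi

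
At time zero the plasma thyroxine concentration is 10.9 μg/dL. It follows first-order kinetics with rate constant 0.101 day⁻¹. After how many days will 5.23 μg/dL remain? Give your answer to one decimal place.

7.3 days

t½ = ln 2 / λ = 0.69315 / 0.101 ≈ 6.8628 days.
Fraction remaining = 5.23/10.9 ≈ 0.47982.
n = log₂(10.9/5.23) = ln(2.0841)/ln 2 ≈ 1.0594 half-lives.
t = n × t½ = 1.0594 × 6.8628 ≈ 7.2708 days.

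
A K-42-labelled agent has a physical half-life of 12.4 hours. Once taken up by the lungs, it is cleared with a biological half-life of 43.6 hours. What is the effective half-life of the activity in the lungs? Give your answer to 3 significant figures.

1/t_eff = 1/t_phys + 1/t_biol = 1/12.4 + 1/43.6 = 0.10358 per hour.
t_eff = 12.4 × 43.6 / (12.4 + 43.6) ≈ 9.6543 hours.

9.65 hours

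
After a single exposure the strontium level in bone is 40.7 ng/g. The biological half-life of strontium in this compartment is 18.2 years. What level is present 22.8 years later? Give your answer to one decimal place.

Number of half-lives: n = 22.8/18.2 ≈ 1.2527.
Remaining = 40.7 × (1/2)^1.2527 = 40.7 × 0.41965 ≈ 17.08 ng/g.

17.1 ng/g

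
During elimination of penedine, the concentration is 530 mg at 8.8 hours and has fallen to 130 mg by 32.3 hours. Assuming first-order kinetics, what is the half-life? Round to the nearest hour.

Over Δt = 32.3 − 8.8 = 23.5 hours, the level fell by a factor of 530/130 ≈ 4.0769.
n = log₂(4.0769) ≈ 2.0275 half-lives, so t½ = 23.5/2.0275 ≈ 11.591 hours.

12 hours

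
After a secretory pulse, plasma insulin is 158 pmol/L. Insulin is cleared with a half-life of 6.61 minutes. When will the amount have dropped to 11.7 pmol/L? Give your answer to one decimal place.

Fraction remaining = 11.7/158 ≈ 0.074051.
n = log₂(158/11.7) = ln(13.504)/ln 2 ≈ 3.7553 half-lives.
t = n × t½ = 3.7553 × 6.61 ≈ 24.823 minutes.

24.8 minutes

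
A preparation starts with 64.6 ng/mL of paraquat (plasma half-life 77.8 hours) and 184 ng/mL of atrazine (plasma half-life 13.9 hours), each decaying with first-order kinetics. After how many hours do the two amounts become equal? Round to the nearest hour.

Set 64.6·(1/2)^(t/77.8) = 184·(1/2)^(t/13.9).
Taking log₂: log₂(64.6/184) = t·(1/77.8 − 1/13.9).
log₂(0.35109) = -1.5101; 1/77.8 − 1/13.9 = -0.059089.
t = -1.5101 / -0.059089 ≈ 25.556 hours.

26 hours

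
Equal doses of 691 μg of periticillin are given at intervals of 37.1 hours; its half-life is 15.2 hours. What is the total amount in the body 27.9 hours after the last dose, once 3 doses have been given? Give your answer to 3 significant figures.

236 μg

The 3 doses were given 102.1, 65, 27.9 hours ago.
Total = 691·(1/2)^(102.1/15.2) + 691·(1/2)^(65/15.2) + 691·(1/2)^(27.9/15.2)
      = 6.5679 + 35.66 + 193.61 ≈ 235.84 μg.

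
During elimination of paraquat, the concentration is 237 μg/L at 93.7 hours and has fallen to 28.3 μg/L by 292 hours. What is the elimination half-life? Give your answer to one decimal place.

Over Δt = 292 − 93.7 = 198.3 hours, the level fell by a factor of 237/28.3 ≈ 8.3746.
n = log₂(8.3746) ≈ 3.066 half-lives, so t½ = 198.3/3.066 ≈ 64.677 hours.

64.7 hours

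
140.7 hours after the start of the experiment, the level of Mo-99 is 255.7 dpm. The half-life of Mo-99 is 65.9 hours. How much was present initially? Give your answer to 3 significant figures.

Number of half-lives elapsed: n = 140.7/65.9 ≈ 2.1351.
A₀ = A × 2^n = 255.7 × 2^2.1351 = 255.7 × 4.3925 ≈ 1123.2 dpm.

1120 dpm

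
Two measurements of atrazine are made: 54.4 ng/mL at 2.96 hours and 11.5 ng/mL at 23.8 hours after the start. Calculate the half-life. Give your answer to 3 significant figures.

Over Δt = 23.8 − 2.96 = 20.84 hours, the level fell by a factor of 54.4/11.5 ≈ 4.7304.
n = log₂(4.7304) ≈ 2.242 half-lives, so t½ = 20.84/2.242 ≈ 9.2954 hours.

9.30 hours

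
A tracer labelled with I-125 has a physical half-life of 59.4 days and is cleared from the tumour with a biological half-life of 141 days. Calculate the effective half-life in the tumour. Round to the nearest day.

42 days

1/t_eff = 1/t_phys + 1/t_biol = 1/59.4 + 1/141 = 0.023927 per day.
t_eff = 59.4 × 141 / (59.4 + 141) ≈ 41.793 days.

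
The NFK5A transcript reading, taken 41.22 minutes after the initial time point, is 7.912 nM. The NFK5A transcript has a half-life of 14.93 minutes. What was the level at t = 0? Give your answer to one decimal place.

53.6 nM

Number of half-lives elapsed: n = 41.22/14.93 ≈ 2.7609.
A₀ = A × 2^n = 7.912 × 2^2.7609 = 7.912 × 6.7781 ≈ 53.628 nM.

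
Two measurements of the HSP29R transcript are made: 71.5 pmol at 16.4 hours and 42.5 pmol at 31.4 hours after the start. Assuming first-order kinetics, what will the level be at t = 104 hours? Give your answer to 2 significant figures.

3.4 pmol

Over Δt = 31.4 − 16.4 = 15 hours, the level fell by a factor of 71.5/42.5 ≈ 1.6824.
n = log₂(1.6824) ≈ 0.75048 half-lives, so t½ = 15/0.75048 ≈ 19.987 hours.
From t = 31.4 to t = 104: 42.5 × (1/2)^((104−31.4)/19.987) ≈ 3.4273 pmol.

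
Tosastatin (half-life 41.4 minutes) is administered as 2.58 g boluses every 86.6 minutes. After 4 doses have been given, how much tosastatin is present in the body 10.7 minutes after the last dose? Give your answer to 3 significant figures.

The 4 doses were given 270.5, 183.9, 97.3, 10.7 minutes ago.
Total = 2.58·(1/2)^(270.5/41.4) + 2.58·(1/2)^(183.9/41.4) + 2.58·(1/2)^(97.3/41.4) + 2.58·(1/2)^(10.7/41.4)
      = 0.027845 + 0.1187 + 0.50597 + 2.1568 ≈ 2.8093 g.

2.81 g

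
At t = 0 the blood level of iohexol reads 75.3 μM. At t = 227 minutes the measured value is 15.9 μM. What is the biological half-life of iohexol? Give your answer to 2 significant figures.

100 minutes

A/A₀ = 15.9/75.3 ≈ 0.21116.
n = log₂(4.7358) ≈ 2.2436 half-lives elapsed in 227 minutes.
t½ = 227/2.2436 ≈ 101.18 minutes.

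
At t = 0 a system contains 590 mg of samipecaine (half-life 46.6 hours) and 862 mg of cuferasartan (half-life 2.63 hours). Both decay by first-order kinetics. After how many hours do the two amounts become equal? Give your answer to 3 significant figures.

Set 590·(1/2)^(t/46.6) = 862·(1/2)^(t/2.63).
Taking log₂: log₂(590/862) = t·(1/46.6 − 1/2.63).
log₂(0.68445) = -0.54697; 1/46.6 − 1/2.63 = -0.35877.
t = -0.54697 / -0.35877 ≈ 1.5246 hours.

1.52 hours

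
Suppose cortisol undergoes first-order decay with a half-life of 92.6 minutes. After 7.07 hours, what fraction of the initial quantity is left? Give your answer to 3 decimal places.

0.042

7.07 hours = 424.2 minutes.
n = 424.2/92.6 ≈ 4.581 half-lives.
Fraction remaining = (1/2)^4.581 ≈ 0.041781.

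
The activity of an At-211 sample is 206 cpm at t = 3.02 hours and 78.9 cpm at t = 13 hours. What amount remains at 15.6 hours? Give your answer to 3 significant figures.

61.4 cpm

Over Δt = 13 − 3.02 = 9.98 hours, the level fell by a factor of 206/78.9 ≈ 2.6109.
n = log₂(2.6109) ≈ 1.3845 half-lives, so t½ = 9.98/1.3845 ≈ 7.2081 hours.
From t = 13 to t = 15.6: 78.9 × (1/2)^((15.6−13)/7.2081) ≈ 61.446 cpm.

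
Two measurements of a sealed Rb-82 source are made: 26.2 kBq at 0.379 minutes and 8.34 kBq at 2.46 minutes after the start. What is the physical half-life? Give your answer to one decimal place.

1.3 minutes

Over Δt = 2.46 − 0.379 = 2.081 minutes, the level fell by a factor of 26.2/8.34 ≈ 3.1415.
n = log₂(3.1415) ≈ 1.6514 half-lives, so t½ = 2.081/1.6514 ≈ 1.2601 minutes.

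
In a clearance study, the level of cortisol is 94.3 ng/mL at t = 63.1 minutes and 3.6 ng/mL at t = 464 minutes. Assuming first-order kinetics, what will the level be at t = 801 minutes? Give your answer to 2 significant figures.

Over Δt = 464 − 63.1 = 400.9 minutes, the level fell by a factor of 94.3/3.6 ≈ 26.194.
n = log₂(26.194) ≈ 4.7112 half-lives, so t½ = 400.9/4.7112 ≈ 85.095 minutes.
From t = 464 to t = 801: 3.6 × (1/2)^((801−464)/85.095) ≈ 0.23128 ng/mL.

0.23 ng/mL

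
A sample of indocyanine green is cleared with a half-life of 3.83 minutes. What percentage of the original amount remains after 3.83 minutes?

n = 3.83/3.83 ≈ 1 half-life.
Fraction remaining = (1/2)^1 ≈ 0.5, i.e. 50%.

50%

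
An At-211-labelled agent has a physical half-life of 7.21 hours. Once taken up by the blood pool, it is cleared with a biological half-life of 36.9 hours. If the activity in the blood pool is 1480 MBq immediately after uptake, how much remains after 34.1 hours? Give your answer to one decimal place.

1/t_eff = 1/t_phys + 1/t_biol = 1/7.21 + 1/36.9 = 0.1658 per hour.
t_eff = 7.21 × 36.9 / (7.21 + 36.9) ≈ 6.0315 hours.
Remaining = 1480 × (1/2)^(34.1/6.0315) = 1480 × (1/2)^5.6537 ≈ 29.4 MBq.

29.4 MBq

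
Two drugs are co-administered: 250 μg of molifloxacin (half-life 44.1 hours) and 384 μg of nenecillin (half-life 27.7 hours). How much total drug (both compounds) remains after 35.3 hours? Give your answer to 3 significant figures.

302 μg

molifloxacin: 250 × (1/2)^(35.3/44.1) = 250 × (1/2)^0.80045 ≈ 143.54 μg.
nenecillin: 384 × (1/2)^(35.3/27.7) = 384 × (1/2)^1.2744 ≈ 158.75 μg.
Total = 143.54 + 158.75 ≈ 302.29 μg.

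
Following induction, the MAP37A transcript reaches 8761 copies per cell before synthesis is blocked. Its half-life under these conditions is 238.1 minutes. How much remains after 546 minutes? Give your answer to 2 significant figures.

1800 copies per cell

Number of half-lives: n = 546/238.1 ≈ 2.2932.
Remaining = 8761 × (1/2)^2.2932 = 8761 × 0.20403 ≈ 1787.5 copies per cell.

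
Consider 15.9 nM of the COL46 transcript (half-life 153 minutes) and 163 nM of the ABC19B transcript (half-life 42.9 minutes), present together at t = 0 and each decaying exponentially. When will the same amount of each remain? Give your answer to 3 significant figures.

200 minutes

Set 15.9·(1/2)^(t/153) = 163·(1/2)^(t/42.9).
Taking log₂: log₂(15.9/163) = t·(1/153 − 1/42.9).
log₂(0.097546) = -3.3578; 1/153 − 1/42.9 = -0.016774.
t = -3.3578 / -0.016774 ≈ 200.18 minutes.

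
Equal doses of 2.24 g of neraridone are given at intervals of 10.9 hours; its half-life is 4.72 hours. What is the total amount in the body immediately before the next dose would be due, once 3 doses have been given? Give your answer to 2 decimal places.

The 3 doses were given 32.7, 21.8, 10.9 hours ago.
Total = 2.24·(1/2)^(32.7/4.72) + 2.24·(1/2)^(21.8/4.72) + 2.24·(1/2)^(10.9/4.72)
      = 0.018396 + 0.09118 + 0.45193 ≈ 0.56151 g.

0.56 g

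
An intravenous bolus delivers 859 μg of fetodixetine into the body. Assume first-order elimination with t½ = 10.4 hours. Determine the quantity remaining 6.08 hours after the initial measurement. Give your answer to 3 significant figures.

Number of half-lives: n = 6.08/10.4 ≈ 0.58462.
Remaining = 859 × (1/2)^0.58462 = 859 × 0.66683 ≈ 572.8 μg.

573 μg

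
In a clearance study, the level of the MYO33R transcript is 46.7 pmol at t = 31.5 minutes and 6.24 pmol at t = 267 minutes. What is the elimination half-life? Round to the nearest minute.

Over Δt = 267 − 31.5 = 235.5 minutes, the level fell by a factor of 46.7/6.24 ≈ 7.484.
n = log₂(7.484) ≈ 2.9038 half-lives, so t½ = 235.5/2.9038 ≈ 81.1 minutes.

81 minutes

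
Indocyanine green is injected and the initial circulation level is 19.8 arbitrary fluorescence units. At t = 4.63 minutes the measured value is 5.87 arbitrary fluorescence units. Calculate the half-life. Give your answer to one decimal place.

2.6 minutes

A/A₀ = 5.87/19.8 ≈ 0.29646.
n = log₂(3.3731) ≈ 1.7541 half-lives elapsed in 4.63 minutes.
t½ = 4.63/1.7541 ≈ 2.6396 minutes.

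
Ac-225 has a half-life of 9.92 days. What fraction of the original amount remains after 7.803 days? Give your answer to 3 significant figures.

0.580

n = 7.803/9.92 ≈ 0.78659 half-lives.
Fraction remaining = (1/2)^0.78659 ≈ 0.57971.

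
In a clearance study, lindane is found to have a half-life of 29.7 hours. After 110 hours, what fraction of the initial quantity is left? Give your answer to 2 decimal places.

0.08

n = 110/29.7 ≈ 3.7037 half-lives.
Fraction remaining = (1/2)^3.7037 ≈ 0.076749.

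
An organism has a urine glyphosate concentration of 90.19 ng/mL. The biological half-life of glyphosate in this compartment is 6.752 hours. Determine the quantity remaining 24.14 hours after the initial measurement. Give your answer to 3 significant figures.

7.57 ng/mL

Number of half-lives: n = 24.14/6.752 ≈ 3.5752.
Remaining = 90.19 × (1/2)^3.5752 = 90.19 × 0.083897 ≈ 7.5667 ng/mL.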